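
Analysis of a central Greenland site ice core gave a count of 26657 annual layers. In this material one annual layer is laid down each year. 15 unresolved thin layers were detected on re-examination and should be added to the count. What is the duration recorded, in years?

26672 years

After corrections the count is 26657 + 15 = 26672 annual layers.
One annual layer per year makes the duration 26672 years.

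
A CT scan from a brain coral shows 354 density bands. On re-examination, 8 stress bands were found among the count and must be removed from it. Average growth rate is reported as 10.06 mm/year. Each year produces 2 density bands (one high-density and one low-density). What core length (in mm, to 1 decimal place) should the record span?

1740.4 mm

Correcting the raw count gives 354 − 8 = 346 true density bands.
346 density bands at 2 per year is 346 / 2 = 173 years.
Length ≈ 10.06 × 173 = 1740.4 mm.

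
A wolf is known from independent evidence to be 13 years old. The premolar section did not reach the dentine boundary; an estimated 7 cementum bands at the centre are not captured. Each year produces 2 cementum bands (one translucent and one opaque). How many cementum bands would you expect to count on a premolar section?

Expected cementum bands: 13 × 2 = 26.
26 − 7 missed = 19 cementum bands expected in the prepared section.

19 cementum bands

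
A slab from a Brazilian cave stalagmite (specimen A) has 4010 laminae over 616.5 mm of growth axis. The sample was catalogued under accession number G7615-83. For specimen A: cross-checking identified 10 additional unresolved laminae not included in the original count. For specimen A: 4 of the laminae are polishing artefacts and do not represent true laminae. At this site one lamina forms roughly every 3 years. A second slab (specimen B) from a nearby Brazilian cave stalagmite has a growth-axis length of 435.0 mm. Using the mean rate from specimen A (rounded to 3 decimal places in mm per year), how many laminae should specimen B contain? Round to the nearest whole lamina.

Specimen A: adjusted count: 4010 − 4 + 10 = 4016 laminae.
Specimen A: multiplying by 3 years per lamina: 4016 × 3 = 12048 years.
A: Extension rate ≈ 616.5 / 12048 = 0.051 mm per year.
For B, 435.0 / 0.051 = 8529.41 years; at 3 years per lamina that is 8529.41 / 3 ≈ 2843 laminae.

2843 laminae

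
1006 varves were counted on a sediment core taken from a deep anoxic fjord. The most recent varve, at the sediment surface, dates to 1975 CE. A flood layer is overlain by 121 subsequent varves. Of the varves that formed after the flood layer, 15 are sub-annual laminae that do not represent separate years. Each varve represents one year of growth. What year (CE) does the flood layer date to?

1869 CE

121 varves formed after the flood layer.
Removing the 15 false varves leaves 121 − 15 = 106 true varves beyond the flood layer.
1975 − 106 = 1869 CE.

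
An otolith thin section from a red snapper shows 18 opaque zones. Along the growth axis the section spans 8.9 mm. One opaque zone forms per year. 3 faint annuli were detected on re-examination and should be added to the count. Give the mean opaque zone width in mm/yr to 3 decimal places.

0.424 mm/yr

Correcting the raw count gives 18 + 3 = 21 true opaque zones.
Extension rate ≈ 8.9 / 21 = 0.424 mm/yr.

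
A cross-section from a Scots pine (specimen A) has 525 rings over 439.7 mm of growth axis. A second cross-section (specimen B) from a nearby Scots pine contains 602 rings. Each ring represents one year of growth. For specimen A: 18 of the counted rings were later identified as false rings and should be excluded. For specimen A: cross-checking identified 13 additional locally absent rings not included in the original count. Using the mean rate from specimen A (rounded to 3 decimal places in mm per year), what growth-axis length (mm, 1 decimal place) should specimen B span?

Specimen A: true ring count = 525 − 18 + 13 = 520.
A: Extension rate ≈ 439.7 / 520 = 0.846 mm/yr.
For B, 0.846 mm/year × 602 years = 509.3 mm.

509.3 mm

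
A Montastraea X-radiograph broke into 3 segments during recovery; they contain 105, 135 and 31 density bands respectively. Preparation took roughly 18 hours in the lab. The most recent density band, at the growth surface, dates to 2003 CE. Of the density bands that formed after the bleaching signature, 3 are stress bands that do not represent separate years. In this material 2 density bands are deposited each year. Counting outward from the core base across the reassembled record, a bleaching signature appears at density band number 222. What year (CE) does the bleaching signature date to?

Total density bands = 105 + 135 + 31 = 271.
Between density band 222 and the growth surface there are 271 − 222 = 49 density bands.
Removing the 3 false density bands leaves 49 − 3 = 46 true density bands beyond the bleaching signature.
46 density bands at 2 per year is 46 / 2 = 23 years.
Counting back 23 years from 2003 CE places the bleaching signature in 2003 − 23 = 1980 CE.

1980 CE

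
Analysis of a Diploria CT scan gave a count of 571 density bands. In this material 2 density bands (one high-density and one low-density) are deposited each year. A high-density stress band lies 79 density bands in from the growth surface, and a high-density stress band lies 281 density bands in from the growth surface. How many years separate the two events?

281 − 79 = 202 density bands lie between the two events.
Dividing by 2 density bands per year: 202 / 2 = 101 years.

101 yr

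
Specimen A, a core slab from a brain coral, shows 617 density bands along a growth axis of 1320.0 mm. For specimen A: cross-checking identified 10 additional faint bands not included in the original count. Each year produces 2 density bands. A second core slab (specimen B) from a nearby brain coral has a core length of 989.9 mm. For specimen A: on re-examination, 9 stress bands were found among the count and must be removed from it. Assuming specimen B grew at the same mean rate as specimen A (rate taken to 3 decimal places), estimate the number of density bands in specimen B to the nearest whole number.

Specimen A: adjusted count: 617 − 9 + 10 = 618 density bands.
Specimen A: 618 density bands at 2 per year is 618 / 2 = 309 years.
A: Extension rate ≈ 1320.0 / 309 = 4.272 mm/yr.
For B, 989.9 / 4.272 = 231.72 years; at 2 density bands per year that is 231.72 × 2 ≈ 463 density bands.

463 density bands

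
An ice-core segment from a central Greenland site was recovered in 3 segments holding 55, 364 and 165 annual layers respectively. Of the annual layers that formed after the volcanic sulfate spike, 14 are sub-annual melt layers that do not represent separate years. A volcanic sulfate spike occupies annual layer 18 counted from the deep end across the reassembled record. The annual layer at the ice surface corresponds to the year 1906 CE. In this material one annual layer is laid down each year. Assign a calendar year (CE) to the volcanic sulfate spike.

1354 CE

Total annual layers = 55 + 364 + 165 = 584.
Between annual layer 18 and the ice surface there are 584 − 18 = 566 annual layers.
Removing the 14 false annual layers leaves 566 − 14 = 552 true annual layers beyond the volcanic sulfate spike.
The annual layer at the ice surface is 1906 CE, so the volcanic sulfate spike dates to 1906 − 552 = 1354 CE.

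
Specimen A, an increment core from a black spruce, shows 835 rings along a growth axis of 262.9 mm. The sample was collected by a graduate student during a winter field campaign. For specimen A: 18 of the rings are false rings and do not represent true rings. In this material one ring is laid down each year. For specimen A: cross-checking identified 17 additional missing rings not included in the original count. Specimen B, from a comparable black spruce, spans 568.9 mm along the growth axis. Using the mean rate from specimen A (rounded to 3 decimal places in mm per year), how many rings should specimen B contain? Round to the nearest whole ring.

Specimen A: correcting the raw count gives 835 − 18 + 17 = 834 true rings.
A: Extension rate ≈ 262.9 / 834 = 0.315 mm/year.
B spans 568.9 / 0.315 = 1806.03 years ≈ 1806 rings.

1806 rings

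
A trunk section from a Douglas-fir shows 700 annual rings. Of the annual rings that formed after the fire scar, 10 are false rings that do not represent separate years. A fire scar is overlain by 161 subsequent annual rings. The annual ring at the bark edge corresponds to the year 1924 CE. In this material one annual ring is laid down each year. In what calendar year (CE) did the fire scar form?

There are 161 annual rings younger than the fire scar.
161 − 10 false = 151 true annual rings after the fire scar.
Counting back 151 years from 1924 CE places the fire scar in 1924 − 151 = 1773 CE.

1773 CE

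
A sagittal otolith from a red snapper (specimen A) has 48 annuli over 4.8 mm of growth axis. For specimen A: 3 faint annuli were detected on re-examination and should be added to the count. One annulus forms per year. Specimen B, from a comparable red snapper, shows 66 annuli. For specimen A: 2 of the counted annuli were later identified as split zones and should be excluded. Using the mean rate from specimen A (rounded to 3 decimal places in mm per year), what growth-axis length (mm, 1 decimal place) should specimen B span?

Specimen A: after corrections the count is 48 − 2 + 3 = 49 annuli.
A: 4.8 mm over 49 years gives 4.8 / 49 ≈ 0.098 mm/year.
Length of B = 0.098 × 66 = 6.5 mm.

6.5 mm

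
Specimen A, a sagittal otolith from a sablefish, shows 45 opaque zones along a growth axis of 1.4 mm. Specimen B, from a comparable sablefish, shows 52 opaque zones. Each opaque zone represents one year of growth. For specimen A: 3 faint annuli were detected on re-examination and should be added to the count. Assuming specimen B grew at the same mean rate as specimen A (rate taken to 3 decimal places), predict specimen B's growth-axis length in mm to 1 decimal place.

Specimen A: correcting the raw count gives 45 + 3 = 48 true opaque zones.
A: 1.4 mm over 48 years gives 1.4 / 48 ≈ 0.029 mm per year.
For B, 0.029 mm/year × 52 years = 1.5 mm.

1.5 mm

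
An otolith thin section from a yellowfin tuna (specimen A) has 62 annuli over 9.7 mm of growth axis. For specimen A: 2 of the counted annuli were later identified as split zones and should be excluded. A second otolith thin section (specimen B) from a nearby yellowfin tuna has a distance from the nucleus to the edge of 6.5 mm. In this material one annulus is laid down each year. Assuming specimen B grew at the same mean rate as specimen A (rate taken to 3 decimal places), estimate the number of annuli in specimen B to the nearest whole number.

40 annuli

Specimen A: after corrections the count is 62 − 2 = 60 annuli.
A: 9.7 mm over 60 years gives 9.7 / 60 ≈ 0.162 mm/yr.
Specimen B: 6.5 mm / 0.162 mm per year = 40.12 years ≈ 40 annuli.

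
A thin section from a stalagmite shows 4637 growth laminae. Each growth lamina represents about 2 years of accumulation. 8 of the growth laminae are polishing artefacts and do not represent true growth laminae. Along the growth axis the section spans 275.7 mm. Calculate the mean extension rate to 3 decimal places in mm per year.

0.030 mm per year

Correcting the raw count gives 4637 − 8 = 4629 true growth laminae.
At 2 years per growth lamina, 4629 × 2 = 9258 years.
Mean rate = 275.7 mm / 9258 years ≈ 0.030 mm per year.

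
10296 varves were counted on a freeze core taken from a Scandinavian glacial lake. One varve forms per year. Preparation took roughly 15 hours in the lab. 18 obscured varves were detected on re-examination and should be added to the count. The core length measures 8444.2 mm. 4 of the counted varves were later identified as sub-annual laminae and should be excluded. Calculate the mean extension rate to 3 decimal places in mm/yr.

0.819 mm/yr

Correcting the raw count gives 10296 − 4 + 18 = 10310 true varves.
8444.2 mm over 10310 years gives 8444.2 / 10310 ≈ 0.819 mm/yr.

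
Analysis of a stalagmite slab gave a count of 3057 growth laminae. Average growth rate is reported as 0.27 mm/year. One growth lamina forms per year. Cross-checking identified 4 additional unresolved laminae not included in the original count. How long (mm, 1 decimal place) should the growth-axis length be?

826.5 mm

Correcting the raw count gives 3057 + 4 = 3061 true growth laminae.
Length ≈ 0.27 × 3061 = 826.5 mm.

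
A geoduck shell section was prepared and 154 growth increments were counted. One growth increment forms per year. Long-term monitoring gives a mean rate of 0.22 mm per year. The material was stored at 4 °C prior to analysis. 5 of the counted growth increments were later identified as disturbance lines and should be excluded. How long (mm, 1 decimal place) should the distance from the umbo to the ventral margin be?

Correcting the raw count gives 154 − 5 = 149 true growth increments.
149 years at 0.22 mm/year gives 0.22 × 149 = 32.8 mm.

32.8 mm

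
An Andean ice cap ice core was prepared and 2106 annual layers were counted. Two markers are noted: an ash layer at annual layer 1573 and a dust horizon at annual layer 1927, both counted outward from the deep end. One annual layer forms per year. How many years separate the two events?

The two markers are separated by 1927 − 1573 = 354 annual layers.
One annual layer per year makes the interval 354 years.

354 yr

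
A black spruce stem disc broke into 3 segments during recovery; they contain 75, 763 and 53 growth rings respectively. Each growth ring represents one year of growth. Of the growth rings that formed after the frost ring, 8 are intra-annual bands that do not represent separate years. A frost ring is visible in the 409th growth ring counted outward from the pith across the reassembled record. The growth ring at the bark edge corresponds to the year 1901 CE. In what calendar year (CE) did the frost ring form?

1427 CE

Total growth rings = 75 + 763 + 53 = 891.
Between growth ring 409 and the bark edge there are 891 − 409 = 482 growth rings.
482 − 8 false = 474 true growth rings after the frost ring.
The growth ring at the bark edge is 1901 CE, so the frost ring dates to 1901 − 474 = 1427 CE.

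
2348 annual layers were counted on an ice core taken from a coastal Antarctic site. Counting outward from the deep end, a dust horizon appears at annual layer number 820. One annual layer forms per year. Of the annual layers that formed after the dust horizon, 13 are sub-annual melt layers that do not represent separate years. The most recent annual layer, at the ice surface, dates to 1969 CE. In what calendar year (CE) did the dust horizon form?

Between annual layer 820 and the ice surface there are 2348 − 820 = 1528 annual layers.
1528 − 13 false = 1515 true annual layers after the dust horizon.
1969 − 1515 = 454 CE.

454 CE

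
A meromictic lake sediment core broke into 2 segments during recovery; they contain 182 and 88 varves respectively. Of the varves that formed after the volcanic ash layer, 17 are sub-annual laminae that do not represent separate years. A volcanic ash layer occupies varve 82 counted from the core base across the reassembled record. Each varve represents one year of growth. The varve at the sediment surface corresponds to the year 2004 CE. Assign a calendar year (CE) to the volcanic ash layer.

Total varves = 182 + 88 = 270.
Between varve 82 and the sediment surface there are 270 − 82 = 188 varves.
188 − 17 false = 171 true varves after the volcanic ash layer.
2004 − 171 = 1833 CE.

1833 CE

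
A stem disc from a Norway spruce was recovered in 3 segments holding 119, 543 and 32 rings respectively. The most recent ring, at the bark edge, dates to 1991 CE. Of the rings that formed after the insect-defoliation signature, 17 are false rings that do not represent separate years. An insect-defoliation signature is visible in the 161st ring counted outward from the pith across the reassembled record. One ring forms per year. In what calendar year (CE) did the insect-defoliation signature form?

1475 CE

Total rings = 119 + 543 + 32 = 694.
Between ring 161 and the bark edge there are 694 − 161 = 533 rings.
Removing the 17 false rings leaves 533 − 17 = 516 true rings beyond the insect-defoliation signature.
Counting back 516 years from 1991 CE places the insect-defoliation signature in 1991 − 516 = 1475 CE.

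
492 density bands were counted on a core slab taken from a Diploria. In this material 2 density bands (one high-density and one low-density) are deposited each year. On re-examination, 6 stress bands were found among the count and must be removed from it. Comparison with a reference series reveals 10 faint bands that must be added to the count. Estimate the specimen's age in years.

Correcting the raw count gives 492 − 6 + 10 = 496 true density bands.
Dividing by 2 density bands per year: 496 / 2 = 248 years.

248 years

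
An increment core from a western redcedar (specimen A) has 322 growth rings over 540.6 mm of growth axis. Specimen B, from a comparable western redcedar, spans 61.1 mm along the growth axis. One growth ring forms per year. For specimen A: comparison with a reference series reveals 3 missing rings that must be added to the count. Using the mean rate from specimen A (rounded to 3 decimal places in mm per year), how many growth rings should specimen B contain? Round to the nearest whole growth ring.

Specimen A: correcting the raw count gives 322 + 3 = 325 true growth rings.
A: 540.6 mm over 325 years gives 540.6 / 325 ≈ 1.663 mm per year.
B spans 61.1 / 1.663 = 36.74 years ≈ 37 growth rings.

37 growth rings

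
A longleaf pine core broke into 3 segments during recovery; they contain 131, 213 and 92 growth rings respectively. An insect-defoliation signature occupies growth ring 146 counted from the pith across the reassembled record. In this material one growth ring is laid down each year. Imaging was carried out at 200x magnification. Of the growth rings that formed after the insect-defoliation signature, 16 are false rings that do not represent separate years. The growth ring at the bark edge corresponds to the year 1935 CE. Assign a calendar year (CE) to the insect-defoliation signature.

Total growth rings = 131 + 213 + 92 = 436.
436 − 146 = 290 growth rings lie beyond the insect-defoliation signature toward the bark edge.
Excluding 16 false growth rings: 290 − 16 = 274.
1935 − 274 = 1661 CE.

1661 CE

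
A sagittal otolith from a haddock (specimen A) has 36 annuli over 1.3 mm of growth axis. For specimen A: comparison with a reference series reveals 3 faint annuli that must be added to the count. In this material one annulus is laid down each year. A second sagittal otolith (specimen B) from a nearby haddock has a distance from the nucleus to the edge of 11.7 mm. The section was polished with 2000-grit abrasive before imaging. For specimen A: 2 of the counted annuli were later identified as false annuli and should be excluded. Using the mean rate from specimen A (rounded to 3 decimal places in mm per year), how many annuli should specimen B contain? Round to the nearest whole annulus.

Specimen A: after corrections the count is 36 − 2 + 3 = 37 annuli.
A: Mean rate = 1.3 mm / 37 years ≈ 0.035 mm/year.
B spans 11.7 / 0.035 = 334.29 years ≈ 334 annuli.

334 annuli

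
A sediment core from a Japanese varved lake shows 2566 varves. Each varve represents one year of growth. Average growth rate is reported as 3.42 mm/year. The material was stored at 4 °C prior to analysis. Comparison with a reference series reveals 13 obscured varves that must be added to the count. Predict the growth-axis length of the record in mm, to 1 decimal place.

8820.2 mm

Adjusted count: 2566 + 13 = 2579 varves.
2579 years at 3.42 mm/year gives 3.42 × 2579 = 8820.2 mm.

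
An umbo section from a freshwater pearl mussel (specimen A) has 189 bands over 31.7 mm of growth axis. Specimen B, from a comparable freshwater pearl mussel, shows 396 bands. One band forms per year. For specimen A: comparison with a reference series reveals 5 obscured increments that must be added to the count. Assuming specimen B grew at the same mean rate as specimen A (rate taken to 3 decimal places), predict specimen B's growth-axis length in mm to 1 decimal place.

Specimen A: adjusted count: 189 + 5 = 194 bands.
A: 31.7 mm over 194 years gives 31.7 / 194 ≈ 0.163 mm per year.
B's length ≈ 0.163 × 396 = 64.5 mm.

64.5 mm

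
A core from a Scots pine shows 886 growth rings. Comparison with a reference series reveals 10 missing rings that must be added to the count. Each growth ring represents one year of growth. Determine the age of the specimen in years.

After corrections the count is 886 + 10 = 896 growth rings.
With a one-to-one growth ring periodicity this is 896 years.

896 yr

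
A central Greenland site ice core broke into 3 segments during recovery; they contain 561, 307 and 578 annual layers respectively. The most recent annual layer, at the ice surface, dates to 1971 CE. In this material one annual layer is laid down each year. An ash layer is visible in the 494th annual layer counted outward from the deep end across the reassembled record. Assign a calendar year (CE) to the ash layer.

1019 CE

Total annual layers = 561 + 307 + 578 = 1446.
Between annual layer 494 and the ice surface there are 1446 − 494 = 952 annual layers.
Counting back 952 years from 1971 CE places the ash layer in 1971 − 952 = 1019 CE.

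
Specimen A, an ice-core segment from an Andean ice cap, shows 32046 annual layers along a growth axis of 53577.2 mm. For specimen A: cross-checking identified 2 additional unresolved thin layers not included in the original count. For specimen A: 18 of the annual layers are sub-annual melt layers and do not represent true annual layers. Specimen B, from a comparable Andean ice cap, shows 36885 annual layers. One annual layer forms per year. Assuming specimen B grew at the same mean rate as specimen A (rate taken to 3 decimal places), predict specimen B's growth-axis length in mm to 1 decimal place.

61708.6 mm

Specimen A: after corrections the count is 32046 − 18 + 2 = 32030 annual layers.
A: Extension rate ≈ 53577.2 / 32030 = 1.673 mm per year.
For B, 1.673 mm/year × 36885 years = 61708.6 mm.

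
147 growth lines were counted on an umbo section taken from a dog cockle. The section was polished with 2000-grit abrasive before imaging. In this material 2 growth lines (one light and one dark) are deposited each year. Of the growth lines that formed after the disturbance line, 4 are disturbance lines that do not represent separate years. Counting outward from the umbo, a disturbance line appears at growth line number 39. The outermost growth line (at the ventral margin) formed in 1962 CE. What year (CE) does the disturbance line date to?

1910 CE

Between growth line 39 and the ventral margin there are 147 − 39 = 108 growth lines.
Excluding 4 false growth lines: 108 − 4 = 104.
With 2 growth lines per year, 104 / 2 = 52 years.
Counting back 52 years from 1962 CE places the disturbance line in 1962 − 52 = 1910 CE.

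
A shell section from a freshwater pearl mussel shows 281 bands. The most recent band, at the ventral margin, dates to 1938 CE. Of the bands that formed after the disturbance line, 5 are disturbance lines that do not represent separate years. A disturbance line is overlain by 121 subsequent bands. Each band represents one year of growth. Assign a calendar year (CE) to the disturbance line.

1822 CE

121 bands post-date the disturbance line.
Excluding 5 false bands: 121 − 5 = 116.
1938 − 116 = 1822 CE.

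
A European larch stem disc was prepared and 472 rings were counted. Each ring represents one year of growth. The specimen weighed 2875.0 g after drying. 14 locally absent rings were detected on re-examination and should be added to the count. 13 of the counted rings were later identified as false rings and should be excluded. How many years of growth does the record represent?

After corrections the count is 472 − 13 + 14 = 473 rings.
With a one-to-one ring periodicity this is 473 years.

473 yr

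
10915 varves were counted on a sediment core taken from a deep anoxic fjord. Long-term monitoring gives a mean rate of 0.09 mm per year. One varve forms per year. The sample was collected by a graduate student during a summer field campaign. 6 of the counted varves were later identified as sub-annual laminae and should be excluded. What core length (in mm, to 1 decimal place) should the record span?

981.8 mm

Adjusted count: 10915 − 6 = 10909 varves.
Length ≈ 0.09 × 10909 = 981.8 mm.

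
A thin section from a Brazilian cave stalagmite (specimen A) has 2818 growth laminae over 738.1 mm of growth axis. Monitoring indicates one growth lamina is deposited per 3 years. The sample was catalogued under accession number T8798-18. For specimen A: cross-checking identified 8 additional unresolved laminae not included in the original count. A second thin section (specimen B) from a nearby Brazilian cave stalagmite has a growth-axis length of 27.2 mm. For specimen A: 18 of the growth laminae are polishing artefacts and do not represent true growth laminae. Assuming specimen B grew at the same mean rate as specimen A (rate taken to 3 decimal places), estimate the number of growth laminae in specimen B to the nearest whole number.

103 growth laminae

Specimen A: adjusted count: 2818 − 18 + 8 = 2808 growth laminae.
Specimen A: 2808 growth laminae at 3 years each span 2808 × 3 = 8424 years.
A: Extension rate ≈ 738.1 / 8424 = 0.088 mm/yr.
Specimen B: 27.2 mm / 0.088 mm per year = 309.09 years; at 3 years per growth lamina that is 309.09 / 3 ≈ 103 growth laminae.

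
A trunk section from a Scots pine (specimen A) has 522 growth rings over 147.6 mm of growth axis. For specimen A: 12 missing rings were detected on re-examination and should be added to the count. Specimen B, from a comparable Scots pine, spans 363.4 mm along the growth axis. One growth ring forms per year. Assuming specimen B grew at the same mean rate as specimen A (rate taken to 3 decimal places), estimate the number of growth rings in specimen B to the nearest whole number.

1317 growth rings

Specimen A: true growth ring count = 522 + 12 = 534.
A: Mean rate = 147.6 mm / 534 years ≈ 0.276 mm per year.
B spans 363.4 / 0.276 = 1316.67 years ≈ 1317 growth rings.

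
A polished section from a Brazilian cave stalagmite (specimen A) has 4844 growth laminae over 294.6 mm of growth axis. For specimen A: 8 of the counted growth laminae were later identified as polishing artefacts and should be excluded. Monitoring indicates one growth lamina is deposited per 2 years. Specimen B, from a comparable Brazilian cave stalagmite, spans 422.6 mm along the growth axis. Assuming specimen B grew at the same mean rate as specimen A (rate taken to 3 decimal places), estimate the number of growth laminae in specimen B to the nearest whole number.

7043 growth laminae

Specimen A: adjusted count: 4844 − 8 = 4836 growth laminae.
Specimen A: 4836 growth laminae at 2 years each span 4836 × 2 = 9672 years.
A: 294.6 mm over 9672 years gives 294.6 / 9672 ≈ 0.030 mm per year.
Specimen B: 422.6 mm / 0.030 mm per year = 14086.67 years; at 2 years per growth lamina that is 14086.67 / 2 ≈ 7043 growth laminae.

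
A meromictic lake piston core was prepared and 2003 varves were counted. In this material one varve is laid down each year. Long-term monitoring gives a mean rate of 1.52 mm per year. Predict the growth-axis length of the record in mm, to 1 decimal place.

2003 years of growth are recorded.
Predicted length = 1.52 mm/year × 2003 years = 3044.6 mm.

3044.6 mm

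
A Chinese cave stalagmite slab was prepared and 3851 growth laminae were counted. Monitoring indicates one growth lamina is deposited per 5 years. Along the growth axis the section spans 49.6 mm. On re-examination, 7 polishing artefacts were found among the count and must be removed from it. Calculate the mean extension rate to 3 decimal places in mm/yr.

After corrections the count is 3851 − 7 = 3844 growth laminae.
Multiplying by 5 years per growth lamina: 3844 × 5 = 19220 years.
49.6 mm over 19220 years gives 49.6 / 19220 ≈ 0.003 mm/yr.

0.003 mm/yr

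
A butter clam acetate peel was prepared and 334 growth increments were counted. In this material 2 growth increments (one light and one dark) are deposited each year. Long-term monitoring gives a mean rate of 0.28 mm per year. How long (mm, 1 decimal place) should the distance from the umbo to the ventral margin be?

With 2 growth increments per year, 334 / 2 = 167 years.
Predicted length = 0.28 mm/year × 167 years = 46.8 mm.

46.8 mm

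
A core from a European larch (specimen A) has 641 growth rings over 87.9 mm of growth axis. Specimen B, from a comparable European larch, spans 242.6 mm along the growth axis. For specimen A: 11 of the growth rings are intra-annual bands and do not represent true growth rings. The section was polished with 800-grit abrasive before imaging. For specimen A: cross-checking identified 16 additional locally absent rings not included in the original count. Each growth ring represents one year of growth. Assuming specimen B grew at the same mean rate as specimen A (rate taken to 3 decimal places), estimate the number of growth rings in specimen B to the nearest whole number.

1784 growth rings

Specimen A: true growth ring count = 641 − 11 + 16 = 646.
A: Mean rate = 87.9 mm / 646 years ≈ 0.136 mm/year.
B spans 242.6 / 0.136 = 1783.82 years ≈ 1784 growth rings.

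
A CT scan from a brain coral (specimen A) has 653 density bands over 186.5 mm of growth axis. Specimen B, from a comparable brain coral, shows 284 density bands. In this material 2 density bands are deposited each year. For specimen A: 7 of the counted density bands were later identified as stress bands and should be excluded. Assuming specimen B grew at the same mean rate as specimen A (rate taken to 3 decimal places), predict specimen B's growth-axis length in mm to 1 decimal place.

Specimen A: adjusted count: 653 − 7 = 646 density bands.
Specimen A: with 2 density bands per year, 646 / 2 = 323 years.
A: Mean rate = 186.5 mm / 323 years ≈ 0.577 mm/year.
Specimen B: dividing by 2 density bands per year: 284 / 2 = 142 years. For B, 0.577 mm/year × 142 years = 81.9 mm.

81.9 mm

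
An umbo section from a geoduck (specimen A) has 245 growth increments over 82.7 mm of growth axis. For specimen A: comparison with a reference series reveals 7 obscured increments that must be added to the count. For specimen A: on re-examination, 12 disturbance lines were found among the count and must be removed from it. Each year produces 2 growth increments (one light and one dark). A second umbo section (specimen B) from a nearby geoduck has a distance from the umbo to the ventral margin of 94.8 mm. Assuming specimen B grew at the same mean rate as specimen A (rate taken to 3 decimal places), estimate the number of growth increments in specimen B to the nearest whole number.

275 growth increments

Specimen A: adjusted count: 245 − 12 + 7 = 240 growth increments.
Specimen A: dividing by 2 growth increments per year: 240 / 2 = 120 years.
A: Extension rate ≈ 82.7 / 120 = 0.689 mm/yr.
Specimen B: 94.8 mm / 0.689 mm per year = 137.59 years; at 2 growth increments per year that is 137.59 × 2 ≈ 275 growth increments.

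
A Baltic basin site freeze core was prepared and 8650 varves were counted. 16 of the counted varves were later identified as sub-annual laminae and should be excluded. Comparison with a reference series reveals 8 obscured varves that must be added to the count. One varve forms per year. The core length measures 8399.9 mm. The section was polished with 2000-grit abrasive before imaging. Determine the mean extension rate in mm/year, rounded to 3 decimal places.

True varve count = 8650 − 16 + 8 = 8642.
Extension rate ≈ 8399.9 / 8642 = 0.972 mm/year.

0.972 mm/year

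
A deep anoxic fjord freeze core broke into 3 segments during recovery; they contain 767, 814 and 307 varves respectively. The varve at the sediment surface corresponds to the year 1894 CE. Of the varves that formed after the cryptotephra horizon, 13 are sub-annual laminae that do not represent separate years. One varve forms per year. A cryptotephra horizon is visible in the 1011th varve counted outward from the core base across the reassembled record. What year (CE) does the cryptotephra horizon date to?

1030 CE

Total varves = 767 + 814 + 307 = 1888.
Between varve 1011 and the sediment surface there are 1888 − 1011 = 877 varves.
Removing the 13 false varves leaves 877 − 13 = 864 true varves beyond the cryptotephra horizon.
Counting back 864 years from 1894 CE places the cryptotephra horizon in 1894 − 864 = 1030 CE.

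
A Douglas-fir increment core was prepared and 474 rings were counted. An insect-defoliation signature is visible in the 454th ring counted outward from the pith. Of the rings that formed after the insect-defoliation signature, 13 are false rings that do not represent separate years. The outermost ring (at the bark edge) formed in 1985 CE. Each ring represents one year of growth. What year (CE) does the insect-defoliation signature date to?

474 − 454 = 20 rings lie beyond the insect-defoliation signature toward the bark edge.
20 − 13 false = 7 true rings after the insect-defoliation signature.
1985 − 7 = 1978 CE.

1978 CE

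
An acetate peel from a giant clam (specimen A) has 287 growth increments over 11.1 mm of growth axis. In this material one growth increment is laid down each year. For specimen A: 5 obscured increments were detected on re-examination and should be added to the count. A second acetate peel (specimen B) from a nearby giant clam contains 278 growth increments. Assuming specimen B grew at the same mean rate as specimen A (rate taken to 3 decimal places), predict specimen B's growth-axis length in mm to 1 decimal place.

Specimen A: correcting the raw count gives 287 + 5 = 292 true growth increments.
A: Mean rate = 11.1 mm / 292 years ≈ 0.038 mm/year.
For B, 0.038 mm/year × 278 years = 10.6 mm.

10.6 mm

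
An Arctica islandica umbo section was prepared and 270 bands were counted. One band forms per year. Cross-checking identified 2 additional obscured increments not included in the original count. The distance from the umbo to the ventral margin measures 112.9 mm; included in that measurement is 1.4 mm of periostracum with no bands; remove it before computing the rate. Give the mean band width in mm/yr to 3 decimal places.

After corrections the count is 270 + 2 = 272 bands.
Removing the 1.4 mm offcut leaves 112.9 − 1.4 = 111.5 mm.
Mean rate = 111.5 mm / 272 years ≈ 0.410 mm/yr.

0.410 mm/yr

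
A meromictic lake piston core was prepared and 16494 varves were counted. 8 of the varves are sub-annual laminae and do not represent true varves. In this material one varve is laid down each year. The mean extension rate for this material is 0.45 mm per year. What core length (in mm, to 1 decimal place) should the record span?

Adjusted count: 16494 − 8 = 16486 varves.
16486 years at 0.45 mm/year gives 0.45 × 16486 = 7418.7 mm.

7418.7 mm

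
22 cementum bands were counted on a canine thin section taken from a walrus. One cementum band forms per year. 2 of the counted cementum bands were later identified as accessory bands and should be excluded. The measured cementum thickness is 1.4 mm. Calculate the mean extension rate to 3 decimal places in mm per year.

0.070 mm per year

Correcting the raw count gives 22 − 2 = 20 true cementum bands.
1.4 mm over 20 years gives 1.4 / 20 ≈ 0.070 mm per year.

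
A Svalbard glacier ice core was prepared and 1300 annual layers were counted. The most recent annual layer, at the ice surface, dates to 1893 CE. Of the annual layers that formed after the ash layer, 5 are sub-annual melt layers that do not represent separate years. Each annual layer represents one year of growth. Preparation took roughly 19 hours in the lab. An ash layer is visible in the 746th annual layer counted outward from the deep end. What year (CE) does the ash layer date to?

1344 CE

Between annual layer 746 and the ice surface there are 1300 − 746 = 554 annual layers.
554 − 5 false = 549 true annual layers after the ash layer.
Counting back 549 years from 1893 CE places the ash layer in 1893 − 549 = 1344 CE.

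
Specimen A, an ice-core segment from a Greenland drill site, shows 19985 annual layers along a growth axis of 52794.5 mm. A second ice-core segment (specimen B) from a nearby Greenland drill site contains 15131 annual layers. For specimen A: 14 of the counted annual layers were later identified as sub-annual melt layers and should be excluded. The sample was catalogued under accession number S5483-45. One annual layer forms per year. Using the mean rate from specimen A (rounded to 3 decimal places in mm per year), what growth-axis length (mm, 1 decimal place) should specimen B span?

40006.4 mm

Specimen A: correcting the raw count gives 19985 − 14 = 19971 true annual layers.
A: 52794.5 mm over 19971 years gives 52794.5 / 19971 ≈ 2.644 mm/year.
B's length ≈ 2.644 × 15131 = 40006.4 mm.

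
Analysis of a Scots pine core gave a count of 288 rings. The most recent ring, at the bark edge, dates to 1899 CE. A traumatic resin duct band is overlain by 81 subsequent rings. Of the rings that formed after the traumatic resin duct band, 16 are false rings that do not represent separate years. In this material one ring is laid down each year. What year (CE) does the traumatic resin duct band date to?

1834 CE

There are 81 rings younger than the traumatic resin duct band.
Excluding 16 false rings: 81 − 16 = 65.
Counting back 65 years from 1899 CE places the traumatic resin duct band in 1899 − 65 = 1834 CE.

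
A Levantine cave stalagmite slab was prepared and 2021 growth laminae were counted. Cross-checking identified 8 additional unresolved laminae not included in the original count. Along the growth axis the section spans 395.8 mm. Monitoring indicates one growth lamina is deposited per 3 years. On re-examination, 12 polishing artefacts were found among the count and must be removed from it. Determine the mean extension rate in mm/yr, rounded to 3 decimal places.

True growth lamina count = 2021 − 12 + 8 = 2017.
At 3 years per growth lamina, 2017 × 3 = 6051 years.
Mean rate = 395.8 mm / 6051 years ≈ 0.065 mm/yr.

0.065 mm/yr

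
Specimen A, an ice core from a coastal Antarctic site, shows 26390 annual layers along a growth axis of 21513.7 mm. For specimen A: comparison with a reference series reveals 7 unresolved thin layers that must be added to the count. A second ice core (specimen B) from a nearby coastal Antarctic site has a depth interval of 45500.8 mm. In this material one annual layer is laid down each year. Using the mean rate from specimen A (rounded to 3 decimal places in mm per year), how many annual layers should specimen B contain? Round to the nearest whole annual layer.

55829 annual layers

Specimen A: after corrections the count is 26390 + 7 = 26397 annual layers.
A: 21513.7 mm over 26397 years gives 21513.7 / 26397 ≈ 0.815 mm/year.
B spans 45500.8 / 0.815 = 55829.20 years ≈ 55829 annual layers.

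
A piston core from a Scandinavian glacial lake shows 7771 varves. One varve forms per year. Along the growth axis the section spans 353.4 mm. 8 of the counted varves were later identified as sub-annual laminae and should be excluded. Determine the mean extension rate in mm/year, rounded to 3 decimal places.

Adjusted count: 7771 − 8 = 7763 varves.
Mean rate = 353.4 mm / 7763 years ≈ 0.046 mm/year.

0.046 mm/year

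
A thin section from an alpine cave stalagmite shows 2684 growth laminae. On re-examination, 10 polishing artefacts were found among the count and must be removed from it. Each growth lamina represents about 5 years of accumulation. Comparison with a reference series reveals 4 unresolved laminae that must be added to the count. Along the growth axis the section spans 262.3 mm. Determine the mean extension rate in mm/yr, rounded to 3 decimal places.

Adjusted count: 2684 − 10 + 4 = 2678 growth laminae.
2678 growth laminae at 5 years each span 2678 × 5 = 13390 years.
Mean rate = 262.3 mm / 13390 years ≈ 0.020 mm/yr.

0.020 mm/yr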